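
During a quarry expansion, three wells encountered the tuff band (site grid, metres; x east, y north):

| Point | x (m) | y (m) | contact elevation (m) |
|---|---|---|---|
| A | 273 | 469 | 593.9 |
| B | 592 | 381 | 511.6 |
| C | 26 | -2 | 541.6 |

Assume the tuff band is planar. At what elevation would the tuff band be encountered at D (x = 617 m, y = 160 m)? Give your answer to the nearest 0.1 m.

Let the plane be z = a·x + b·y + c.
B−A: 319a − 88b = −82.3;  C−A: −247a − 471b = −52.3.
Solving gives a = −0.19863, b = 0.21520.
Then c = 593.9 − a·273 − b·469 = 547.19.
At (617, 160): z = −122.6 + 34.4 + 547.19 = 459.1 m.

459.1 m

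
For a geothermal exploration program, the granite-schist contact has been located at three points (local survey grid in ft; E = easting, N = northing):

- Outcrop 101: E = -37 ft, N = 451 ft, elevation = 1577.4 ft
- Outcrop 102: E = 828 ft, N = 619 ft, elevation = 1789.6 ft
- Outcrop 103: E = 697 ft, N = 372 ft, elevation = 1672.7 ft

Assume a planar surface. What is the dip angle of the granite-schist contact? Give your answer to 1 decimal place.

Let the plane be z = a·E + b·N + c.
Outcrop 102−Outcrop 101: 865a + 168b = 212.2;  Outcrop 103−Outcrop 101: 734a − 79b = 95.3.
Solving gives a = 0.17101, b = 0.38258.
Gradient magnitude |∇z| = √(a² + b²) = √(0.02925 + 0.14637) = 0.41906.
True dip = arctan(0.41906) = 22.7°, dipping toward SSW (azimuth ≈ 204°).

22.7°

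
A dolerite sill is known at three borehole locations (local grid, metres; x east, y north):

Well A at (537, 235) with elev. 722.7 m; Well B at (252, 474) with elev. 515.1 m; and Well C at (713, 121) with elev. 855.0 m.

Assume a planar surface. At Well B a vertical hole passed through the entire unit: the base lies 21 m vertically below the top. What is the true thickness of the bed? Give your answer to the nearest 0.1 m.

Two edge vectors: Well A→Well B = (-285, 239, -207.6), Well A→Well C = (176, -114, 132.3).
Normal n = (Well A→Well B) × (Well A→Well C) = (7953.3, 1167.9, -9574).
So ∂z/∂x = −n_x/n_z = 0.83072 and ∂z/∂y = −n_y/n_z = 0.12199.
|∇z| = √(a²+b²) = 0.83963, so dip δ = arctan(0.83963) = 40.02°.
True thickness = vertical thickness × cos δ = 21 × cos 40.02° = 16.1 m.

16.1 m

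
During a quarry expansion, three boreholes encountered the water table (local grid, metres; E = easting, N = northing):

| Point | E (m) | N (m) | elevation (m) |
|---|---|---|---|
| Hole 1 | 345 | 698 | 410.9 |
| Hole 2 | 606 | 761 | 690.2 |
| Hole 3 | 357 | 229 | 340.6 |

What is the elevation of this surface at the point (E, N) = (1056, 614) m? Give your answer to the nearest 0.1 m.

1126.7 m

Let the plane be z = a·E + b·N + c.
Hole 2−Hole 1: 261a + 63b = 279.3;  Hole 3−Hole 1: 12a − 469b = −70.3.
Solving gives a = 1.027587, b = 0.176186.
Then c = 410.9 − a·345 − b·698 = −66.60.
At (1056, 614): z = 1085.1 + 108.2 − 66.60 = 1126.7 m.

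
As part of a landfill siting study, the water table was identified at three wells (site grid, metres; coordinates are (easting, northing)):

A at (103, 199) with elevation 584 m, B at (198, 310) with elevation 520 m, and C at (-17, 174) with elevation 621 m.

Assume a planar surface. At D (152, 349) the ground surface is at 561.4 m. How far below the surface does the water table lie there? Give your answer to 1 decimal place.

Let the plane be z = a·E + b·N + c.
B−A: 95a + 111b = −64;  C−A: −120a − 25b = 37.
Solving gives a = −0.22905, b = −0.38054.
Then c = 584 − a·103 − b·199 = 683.32.
At (152, 349): z_contact = −34.82 − 132.81 + 683.32 = 515.70 m.
Depth below ground = 561.4 − 515.70 = 45.7 m.

45.7 m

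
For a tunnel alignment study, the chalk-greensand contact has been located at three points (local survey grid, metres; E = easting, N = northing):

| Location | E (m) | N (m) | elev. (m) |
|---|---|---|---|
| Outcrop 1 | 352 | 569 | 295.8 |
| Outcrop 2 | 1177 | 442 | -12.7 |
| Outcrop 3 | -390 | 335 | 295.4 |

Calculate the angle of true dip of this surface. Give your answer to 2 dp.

39.91°

Two edge vectors: Outcrop 1→Outcrop 2 = (825, -127, -308.5), Outcrop 1→Outcrop 3 = (-742, -234, -0.4).
Normal n = (Outcrop 1→Outcrop 2) × (Outcrop 1→Outcrop 3) = (-72138.2, 229237, -287284).
So ∂z/∂E = −n_x/n_z = −0.25110 and ∂z/∂N = −n_y/n_z = 0.79795.
Gradient magnitude |∇z| = √(a² + b²) = √(0.06305 + 0.63672) = 0.83652.
True dip = arctan(0.83652) = 39.91°, dipping toward SSE (azimuth ≈ 163°).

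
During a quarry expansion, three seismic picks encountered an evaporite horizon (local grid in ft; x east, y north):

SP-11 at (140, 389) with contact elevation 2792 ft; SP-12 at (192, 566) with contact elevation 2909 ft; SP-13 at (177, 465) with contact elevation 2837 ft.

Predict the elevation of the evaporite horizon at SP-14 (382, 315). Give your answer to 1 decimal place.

Let the plane be z = a·x + b·y + c.
SP-12−SP-11: 52a + 177b = 117;  SP-13−SP-11: 37a + 76b = 45.
Solving gives a = −0.35695, b = 0.76588.
Then c = 2792 − a·140 − b·389 = 2544.04.
At (382, 315): z = −136.4 + 241.3 + 2544.04 = 2648.9 ft.

2648.9 ft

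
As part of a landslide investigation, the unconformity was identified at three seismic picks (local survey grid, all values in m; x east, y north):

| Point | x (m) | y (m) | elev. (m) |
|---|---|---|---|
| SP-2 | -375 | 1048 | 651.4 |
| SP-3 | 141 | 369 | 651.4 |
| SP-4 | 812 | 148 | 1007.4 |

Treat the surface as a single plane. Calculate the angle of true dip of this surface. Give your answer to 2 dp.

41.63°

Two edge vectors: SP-2→SP-3 = (516, -679, 0), SP-2→SP-4 = (1187, -900, 356).
Normal n = (SP-2→SP-3) × (SP-2→SP-4) = (-241724, -183696, 341573).
So ∂z/∂x = −n_x/n_z = 0.70768 and ∂z/∂y = −n_y/n_z = 0.53779.
Gradient magnitude |∇z| = √(a² + b²) = √(0.50081 + 0.28922) = 0.88884.
True dip = arctan(0.88884) = 41.63°, dipping toward SW (azimuth ≈ 233°).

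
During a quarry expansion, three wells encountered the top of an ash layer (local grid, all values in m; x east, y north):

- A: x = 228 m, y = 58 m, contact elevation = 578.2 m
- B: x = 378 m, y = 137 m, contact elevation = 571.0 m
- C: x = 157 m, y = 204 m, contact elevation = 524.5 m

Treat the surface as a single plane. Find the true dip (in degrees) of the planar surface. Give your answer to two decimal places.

Let the plane be z = a·x + b·y + c.
B−A: 150a + 79b = −7.2;  C−A: −71a + 146b = −53.7.
Solving gives a = 0.11600, b = −0.31140.
Gradient magnitude |∇z| = √(a² + b²) = √(0.01346 + 0.09697) = 0.33230.
True dip = arctan(0.33230) = 18.38°, dipping toward NNW (azimuth ≈ 340°).

18.38°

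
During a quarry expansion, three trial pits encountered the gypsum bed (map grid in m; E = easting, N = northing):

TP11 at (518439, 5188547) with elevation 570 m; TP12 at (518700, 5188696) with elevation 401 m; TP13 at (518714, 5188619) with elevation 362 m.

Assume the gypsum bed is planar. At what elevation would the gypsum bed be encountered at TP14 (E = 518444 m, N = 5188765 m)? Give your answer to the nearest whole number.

Two edge vectors: TP11→TP12 = (261, 149, -169), TP11→TP13 = (275, 72, -208).
Normal n = (TP11→TP12) × (TP11→TP13) = (-18824, 7813, -22183).
So ∂z/∂E = −n_x/n_z = −0.84857774 and ∂z/∂N = −n_y/n_z = 0.35220664.
Intercept c from TP11: 570 + 439935.79 − 1827440.73 = −1386934.94.
At (518444, 5188765): z = −439940.0 + 1827517.5 − 1386934.94 = 642.5 m.

643 m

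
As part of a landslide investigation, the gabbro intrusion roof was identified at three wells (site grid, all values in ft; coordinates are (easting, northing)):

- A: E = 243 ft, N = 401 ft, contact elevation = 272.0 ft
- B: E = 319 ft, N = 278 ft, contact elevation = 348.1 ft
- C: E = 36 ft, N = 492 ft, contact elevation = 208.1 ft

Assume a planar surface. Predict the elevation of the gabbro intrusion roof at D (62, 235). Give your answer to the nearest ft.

Two edge vectors: A→B = (76, -123, 76.1), A→C = (-207, 91, -63.9).
Normal n = (A→B) × (A→C) = (934.6, -10896.3, -18545).
So ∂z/∂E = −n_x/n_z = 0.05040 and ∂z/∂N = −n_y/n_z = −0.58756.
Intercept c from A: 272 − 12.25 + 235.61 = 495.37.
At (62, 235): z = 3.1 − 138.1 + 495.37 = 360.4 ft.

360 ft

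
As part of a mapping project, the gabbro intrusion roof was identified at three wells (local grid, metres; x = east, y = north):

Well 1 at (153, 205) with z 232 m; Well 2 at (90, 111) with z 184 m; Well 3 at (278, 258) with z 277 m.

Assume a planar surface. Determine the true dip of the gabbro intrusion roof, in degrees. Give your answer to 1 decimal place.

23.1°

Let the plane be z = a·x + b·y + c.
Well 2−Well 1: −63a − 94b = −48;  Well 3−Well 1: 125a + 53b = 45.
Solving gives a = 0.20045, b = 0.37629.
Gradient magnitude |∇z| = √(a² + b²) = √(0.04018 + 0.14160) = 0.42635.
True dip = arctan(0.42635) = 23.1°, dipping toward SSW (azimuth ≈ 208°).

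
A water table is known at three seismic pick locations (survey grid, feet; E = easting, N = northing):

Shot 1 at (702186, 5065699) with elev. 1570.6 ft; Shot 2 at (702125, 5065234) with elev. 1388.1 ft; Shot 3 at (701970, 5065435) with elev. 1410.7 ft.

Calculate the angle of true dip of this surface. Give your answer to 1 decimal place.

25.1°

Two edge vectors: Shot 1→Shot 2 = (-61, -465, -182.5), Shot 1→Shot 3 = (-216, -264, -159.9).
Normal n = (Shot 1→Shot 2) × (Shot 1→Shot 3) = (26173.5, 29666.1, -84336).
So ∂z/∂E = −n_x/n_z = 0.31035 and ∂z/∂N = −n_y/n_z = 0.35176.
Gradient magnitude |∇z| = √(a² + b²) = √(0.09632 + 0.12374) = 0.46910.
True dip = arctan(0.46910) = 25.1°, dipping toward SW (azimuth ≈ 221°).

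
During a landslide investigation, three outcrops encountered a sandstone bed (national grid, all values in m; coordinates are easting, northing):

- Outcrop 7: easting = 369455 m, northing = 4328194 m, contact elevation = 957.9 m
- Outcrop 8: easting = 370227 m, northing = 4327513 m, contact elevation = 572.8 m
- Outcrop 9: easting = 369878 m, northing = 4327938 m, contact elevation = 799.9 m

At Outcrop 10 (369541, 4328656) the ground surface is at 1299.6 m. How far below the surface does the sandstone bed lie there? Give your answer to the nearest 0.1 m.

141.2 m

Let the plane be z = a·easting + b·northing + c.
Outcrop 8−Outcrop 7: 772a − 681b = −385.1;  Outcrop 9−Outcrop 7: 423a − 256b = −158.
Solving gives a = −0.099660515, b = 0.452514072.
Then c = 957.9 − a·369455 − b·4328194 = −1920790.71.
At (369541, 4328656): z_contact = −36828.65 + 1958777.75 − 1920790.71 = 1158.39 m.
Depth below ground = 1299.6 − 1158.39 = 141.2 m.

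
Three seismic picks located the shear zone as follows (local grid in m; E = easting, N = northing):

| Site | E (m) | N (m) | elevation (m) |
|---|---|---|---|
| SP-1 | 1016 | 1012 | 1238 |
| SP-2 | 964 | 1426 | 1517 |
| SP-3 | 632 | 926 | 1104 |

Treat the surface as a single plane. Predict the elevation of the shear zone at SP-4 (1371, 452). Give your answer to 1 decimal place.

915.4 m

Two edge vectors: SP-1→SP-2 = (-52, 414, 279), SP-1→SP-3 = (-384, -86, -134).
Normal n = (SP-1→SP-2) × (SP-1→SP-3) = (-31482, -114104, 163448).
So ∂z/∂E = −n_x/n_z = 0.192612 and ∂z/∂N = −n_y/n_z = 0.698106.
Intercept c from SP-1: 1238 − 195.69 − 706.48 = 335.82.
At (1371, 452): z = 264.1 + 315.5 + 335.82 = 915.4 m.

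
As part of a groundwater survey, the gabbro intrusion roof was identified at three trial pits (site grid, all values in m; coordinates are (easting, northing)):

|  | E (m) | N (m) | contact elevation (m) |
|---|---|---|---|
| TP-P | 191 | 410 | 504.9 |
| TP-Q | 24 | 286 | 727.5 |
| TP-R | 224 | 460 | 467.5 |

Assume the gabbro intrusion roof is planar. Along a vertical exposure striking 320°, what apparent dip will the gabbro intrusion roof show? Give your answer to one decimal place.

49.7°

Two edge vectors: TP-P→TP-Q = (-167, -124, 222.6), TP-P→TP-R = (33, 50, -37.4).
Normal n = (TP-P→TP-Q) × (TP-P→TP-R) = (-6492.4, 1100, -4258).
So ∂z/∂E = −n_x/n_z = −1.52475 and ∂z/∂N = −n_y/n_z = 0.25834.
Unit vector along 320° is (sin 320°, cos 320°) = (-0.6428, 0.7660).
Slope in that direction = a·(-0.6428) + b·(0.7660) = 1.17799.
Apparent dip = arctan|1.17799| = 49.7° (true dip is 57.1°, so apparent ≤ true as expected).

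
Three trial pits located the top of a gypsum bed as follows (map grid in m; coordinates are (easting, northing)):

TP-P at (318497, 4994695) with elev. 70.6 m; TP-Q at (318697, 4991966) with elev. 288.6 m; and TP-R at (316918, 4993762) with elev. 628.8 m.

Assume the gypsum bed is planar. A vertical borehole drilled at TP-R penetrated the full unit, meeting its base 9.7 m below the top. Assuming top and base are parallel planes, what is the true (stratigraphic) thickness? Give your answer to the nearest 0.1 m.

Let the plane be z = a·E + b·N + c.
TP-Q−TP-P: 200a − 2729b = 218;  TP-R−TP-P: −1579a − 933b = 558.2.
Solving gives a = −0.29360, b = −0.10140.
|∇z| = √(a²+b²) = 0.31062, so dip δ = arctan(0.31062) = 17.26°.
True thickness = vertical thickness × cos δ = 9.7 × cos 17.26° = 9.3 m.

9.3 m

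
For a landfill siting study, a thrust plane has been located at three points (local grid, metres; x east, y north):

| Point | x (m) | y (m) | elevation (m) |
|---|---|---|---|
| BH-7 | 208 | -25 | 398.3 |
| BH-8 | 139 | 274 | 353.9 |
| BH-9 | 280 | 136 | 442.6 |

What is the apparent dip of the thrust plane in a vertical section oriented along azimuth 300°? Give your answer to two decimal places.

Let the plane be z = a·x + b·y + c.
BH-8−BH-7: −69a + 299b = −44.4;  BH-9−BH-7: 72a + 161b = 44.3.
Solving gives a = 0.62488, b = −0.00429.
Unit vector along 300° is (sin 300°, cos 300°) = (-0.8660, 0.5000).
Slope in that direction = a·(-0.8660) + b·(0.5000) = −0.54331.
Apparent dip = arctan|0.54331| = 28.52° (true dip is 32.0°, so apparent ≤ true as expected).

28.52°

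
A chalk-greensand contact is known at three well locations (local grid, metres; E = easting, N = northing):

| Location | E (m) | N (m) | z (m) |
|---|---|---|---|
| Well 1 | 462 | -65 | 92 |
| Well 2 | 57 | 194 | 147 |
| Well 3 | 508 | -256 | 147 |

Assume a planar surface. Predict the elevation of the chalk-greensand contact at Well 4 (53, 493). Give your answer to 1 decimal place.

Two edge vectors: Well 1→Well 2 = (-405, 259, 55), Well 1→Well 3 = (46, -191, 55).
Normal n = (Well 1→Well 2) × (Well 1→Well 3) = (24750, 24805, 65441).
So ∂z/∂E = −n_x/n_z = −0.37820 and ∂z/∂N = −n_y/n_z = −0.37904.
Intercept c from Well 1: 92 + 174.73 − 24.64 = 242.09.
At (53, 493): z = −20.0 − 186.9 + 242.09 = 35.2 m.

35.2 m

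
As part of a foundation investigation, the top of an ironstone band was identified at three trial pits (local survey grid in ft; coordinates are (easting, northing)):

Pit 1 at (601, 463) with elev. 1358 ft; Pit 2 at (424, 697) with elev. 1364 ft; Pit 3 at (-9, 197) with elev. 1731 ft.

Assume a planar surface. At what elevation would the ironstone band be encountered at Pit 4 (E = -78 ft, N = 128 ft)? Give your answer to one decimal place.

1786.0 ft

Let the plane be z = a·E + b·N + c.
Pit 2−Pit 1: −177a + 234b = 6;  Pit 3−Pit 1: −610a − 266b = 373.
Solving gives a = −0.46822, b = −0.32852.
Then c = 1358 − a·601 − b·463 = 1791.51.
At (-78, 128): z = 36.5 − 42.1 + 1791.51 = 1786.0 ft.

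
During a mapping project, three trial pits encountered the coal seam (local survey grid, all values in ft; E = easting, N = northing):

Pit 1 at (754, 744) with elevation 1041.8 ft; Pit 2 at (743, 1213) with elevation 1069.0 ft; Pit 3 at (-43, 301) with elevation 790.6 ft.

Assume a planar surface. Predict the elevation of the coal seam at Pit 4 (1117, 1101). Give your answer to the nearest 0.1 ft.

1166.2 ft

Two edge vectors: Pit 1→Pit 2 = (-11, 469, 27.2), Pit 1→Pit 3 = (-797, -443, -251.2).
Normal n = (Pit 1→Pit 2) × (Pit 1→Pit 3) = (-105763.2, -24441.6, 378666).
So ∂z/∂E = −n_x/n_z = 0.279305 and ∂z/∂N = −n_y/n_z = 0.064547.
Intercept c from Pit 1: 1041.8 − 210.60 − 48.02 = 783.18.
At (1117, 1101): z = 312.0 + 71.1 + 783.18 = 1166.2 ft.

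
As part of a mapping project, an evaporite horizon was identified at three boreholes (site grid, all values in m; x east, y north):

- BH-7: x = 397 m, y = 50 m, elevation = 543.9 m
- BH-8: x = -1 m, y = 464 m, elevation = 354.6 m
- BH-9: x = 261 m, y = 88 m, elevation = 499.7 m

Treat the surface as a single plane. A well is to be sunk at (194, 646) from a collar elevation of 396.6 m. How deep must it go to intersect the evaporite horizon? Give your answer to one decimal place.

25.4 m

Two edge vectors: BH-7→BH-8 = (-398, 414, -189.3), BH-7→BH-9 = (-136, 38, -44.2).
Normal n = (BH-7→BH-8) × (BH-7→BH-9) = (-11105.4, 8153.2, 41180).
So ∂z/∂x = −n_x/n_z = 0.26968 and ∂z/∂y = −n_y/n_z = −0.19799.
Intercept c from BH-7: 543.9 − 107.06 + 9.90 = 446.74.
At (194, 646): z_contact = 52.32 − 127.90 + 446.74 = 371.15 m.
Depth below ground = 396.6 − 371.15 = 25.4 m.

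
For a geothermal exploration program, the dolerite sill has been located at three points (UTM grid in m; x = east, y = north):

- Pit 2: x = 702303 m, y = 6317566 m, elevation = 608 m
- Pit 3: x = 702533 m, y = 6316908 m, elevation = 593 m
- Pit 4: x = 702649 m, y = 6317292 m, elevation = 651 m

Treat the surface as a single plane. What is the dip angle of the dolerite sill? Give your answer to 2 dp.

Let the plane be z = a·x + b·y + c.
Pit 3−Pit 2: 230a − 658b = −15;  Pit 4−Pit 2: 346a − 274b = 43.
Solving gives a = 0.19681, b = 0.09159.
Gradient magnitude |∇z| = √(a² + b²) = √(0.03873 + 0.00839) = 0.21708.
True dip = arctan(0.21708) = 12.25°, dipping toward WSW (azimuth ≈ 245°).

12.25°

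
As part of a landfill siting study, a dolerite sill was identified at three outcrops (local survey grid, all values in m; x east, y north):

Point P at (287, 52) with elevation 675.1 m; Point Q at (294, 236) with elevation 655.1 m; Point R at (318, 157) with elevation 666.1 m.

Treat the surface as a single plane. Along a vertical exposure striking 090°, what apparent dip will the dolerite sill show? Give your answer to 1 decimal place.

5.1°

Two edge vectors: Point P→Point Q = (7, 184, -20), Point P→Point R = (31, 105, -9).
Normal n = (Point P→Point Q) × (Point P→Point R) = (444, -557, -4969).
So ∂z/∂x = −n_x/n_z = 0.08935 and ∂z/∂y = −n_y/n_z = −0.11209.
Unit vector along 090° is (sin 90°, cos 90°) = (1.0000, 0.0000).
Slope in that direction = a·(1.0000) + b·(0.0000) = 0.08935.
Apparent dip = arctan|0.08935| = 5.1° (true dip is 8.2°, so apparent ≤ true as expected).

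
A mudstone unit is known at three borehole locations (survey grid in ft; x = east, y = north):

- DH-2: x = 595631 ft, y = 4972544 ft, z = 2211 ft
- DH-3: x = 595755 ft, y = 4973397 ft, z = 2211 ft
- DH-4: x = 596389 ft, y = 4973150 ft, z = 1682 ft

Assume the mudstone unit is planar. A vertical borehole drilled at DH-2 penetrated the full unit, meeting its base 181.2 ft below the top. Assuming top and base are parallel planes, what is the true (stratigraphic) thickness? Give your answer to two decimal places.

141.63 ft

Two edge vectors: DH-2→DH-3 = (124, 853, 0), DH-2→DH-4 = (758, 606, -529).
Normal n = (DH-2→DH-3) × (DH-2→DH-4) = (-451237, 65596, -571430).
So ∂z/∂x = −n_x/n_z = −0.78966 and ∂z/∂y = −n_y/n_z = 0.11479.
|∇z| = √(a²+b²) = 0.79796, so dip δ = arctan(0.79796) = 38.59°.
True thickness = vertical thickness × cos δ = 181.2 × cos 38.59° = 141.63 ft.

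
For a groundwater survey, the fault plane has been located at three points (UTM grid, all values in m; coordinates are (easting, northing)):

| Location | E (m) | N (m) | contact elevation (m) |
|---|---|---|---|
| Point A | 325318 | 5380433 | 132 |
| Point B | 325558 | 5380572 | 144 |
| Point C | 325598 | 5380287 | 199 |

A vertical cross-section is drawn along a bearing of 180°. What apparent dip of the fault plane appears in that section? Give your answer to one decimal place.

Two edge vectors: Point A→Point B = (240, 139, 12), Point A→Point C = (280, -146, 67).
Normal n = (Point A→Point B) × (Point A→Point C) = (11065, -12720, -73960).
So ∂z/∂E = −n_x/n_z = 0.14961 and ∂z/∂N = −n_y/n_z = −0.17198.
Unit vector along 180° is (sin 180°, cos 180°) = (0.0000, -1.0000).
Slope in that direction = a·(0.0000) + b·(-1.0000) = 0.17198.
Apparent dip = arctan|0.17198| = 9.8° (true dip is 12.8°, so apparent ≤ true as expected).

9.8°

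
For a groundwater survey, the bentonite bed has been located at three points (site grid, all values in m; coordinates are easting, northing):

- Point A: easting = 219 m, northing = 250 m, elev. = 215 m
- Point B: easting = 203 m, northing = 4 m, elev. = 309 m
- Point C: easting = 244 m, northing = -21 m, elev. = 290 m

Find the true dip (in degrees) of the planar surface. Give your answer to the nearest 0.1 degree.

Let the plane be z = a·easting + b·northing + c.
Point B−Point A: −16a − 246b = 94;  Point C−Point A: 25a − 271b = 75.
Solving gives a = −0.66985, b = −0.33855.
Gradient magnitude |∇z| = √(a² + b²) = √(0.44869 + 0.11461) = 0.75054.
True dip = arctan(0.75054) = 36.9°, dipping toward ENE (azimuth ≈ 063°).

36.9°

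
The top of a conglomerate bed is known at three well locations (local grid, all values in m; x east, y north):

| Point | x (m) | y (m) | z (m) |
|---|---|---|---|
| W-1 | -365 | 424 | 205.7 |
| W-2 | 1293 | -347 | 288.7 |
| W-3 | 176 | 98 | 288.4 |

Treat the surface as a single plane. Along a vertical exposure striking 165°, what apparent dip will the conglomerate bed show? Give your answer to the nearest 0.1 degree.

Two edge vectors: W-1→W-2 = (1658, -771, 83), W-1→W-3 = (541, -326, 82.7).
Normal n = (W-1→W-2) × (W-1→W-3) = (-36703.7, -92213.6, -123397).
So ∂z/∂x = −n_x/n_z = −0.29744 and ∂z/∂y = −n_y/n_z = −0.74729.
Unit vector along 165° is (sin 165°, cos 165°) = (0.2588, -0.9659).
Slope in that direction = a·(0.2588) + b·(-0.9659) = 0.64484.
Apparent dip = arctan|0.64484| = 32.8° (true dip is 38.8°, so apparent ≤ true as expected).

32.8°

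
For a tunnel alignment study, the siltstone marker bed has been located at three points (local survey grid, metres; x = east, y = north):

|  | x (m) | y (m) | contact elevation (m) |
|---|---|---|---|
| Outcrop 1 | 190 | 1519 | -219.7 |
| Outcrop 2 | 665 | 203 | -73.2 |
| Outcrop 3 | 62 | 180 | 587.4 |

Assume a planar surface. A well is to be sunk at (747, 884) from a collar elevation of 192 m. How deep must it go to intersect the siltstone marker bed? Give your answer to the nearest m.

694 m

Two edge vectors: Outcrop 1→Outcrop 2 = (475, -1316, 146.5), Outcrop 1→Outcrop 3 = (-128, -1339, 807.1).
Normal n = (Outcrop 1→Outcrop 2) × (Outcrop 1→Outcrop 3) = (-865980.1, -402124.5, -804473).
So ∂z/∂x = −n_x/n_z = −1.07646 and ∂z/∂y = −n_y/n_z = −0.49986.
Intercept c from Outcrop 1: -219.7 + 204.53 + 759.29 = 744.12.
At (747, 884): z_contact = −804.1 − 441.9 + 744.12 = -501.9 m.
Depth below ground = 192 − (-501.9) = 694 m.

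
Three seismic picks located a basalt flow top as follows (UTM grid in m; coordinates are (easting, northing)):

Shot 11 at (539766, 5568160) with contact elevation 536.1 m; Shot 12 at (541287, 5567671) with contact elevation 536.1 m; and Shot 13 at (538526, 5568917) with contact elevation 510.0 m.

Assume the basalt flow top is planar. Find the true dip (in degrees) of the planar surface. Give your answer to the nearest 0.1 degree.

Let the plane be z = a·E + b·N + c.
Shot 12−Shot 11: 1521a − 489b = 0;  Shot 13−Shot 11: −1240a + 757b = −26.1.
Solving gives a = −0.02342, b = −0.07284.
Gradient magnitude |∇z| = √(a² + b²) = √(0.00055 + 0.00531) = 0.07651.
True dip = arctan(0.07651) = 4.4°, dipping toward NNE (azimuth ≈ 018°).

4.4°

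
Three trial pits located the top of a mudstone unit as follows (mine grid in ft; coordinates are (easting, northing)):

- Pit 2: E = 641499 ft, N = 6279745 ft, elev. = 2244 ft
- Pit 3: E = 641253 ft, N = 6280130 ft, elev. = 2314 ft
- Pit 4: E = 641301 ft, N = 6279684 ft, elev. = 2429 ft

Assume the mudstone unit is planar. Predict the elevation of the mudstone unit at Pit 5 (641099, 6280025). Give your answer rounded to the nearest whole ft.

Two edge vectors: Pit 2→Pit 3 = (-246, 385, 70), Pit 2→Pit 4 = (-198, -61, 185).
Normal n = (Pit 2→Pit 3) × (Pit 2→Pit 4) = (75495, 31650, 91236).
So ∂z/∂E = −n_x/n_z = −0.82746942 and ∂z/∂N = −n_y/n_z = −0.34690254.
Intercept c from Pit 2: 2244 + 530820.81 + 2178459.48 = 2711524.29.
At (641099, 6280025): z = −530489.8 − 2178556.6 + 2711524.29 = 2477.9 ft.

2478 ft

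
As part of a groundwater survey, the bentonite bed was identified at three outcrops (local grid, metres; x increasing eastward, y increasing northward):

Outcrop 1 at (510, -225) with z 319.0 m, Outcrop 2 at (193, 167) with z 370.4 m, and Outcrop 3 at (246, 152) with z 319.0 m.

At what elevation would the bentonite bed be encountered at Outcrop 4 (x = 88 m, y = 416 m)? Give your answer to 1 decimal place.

Let the plane be z = a·x + b·y + c.
Outcrop 2−Outcrop 1: −317a + 392b = 51.4;  Outcrop 3−Outcrop 1: −264a + 377b = 0.
Solving gives a = −1.20952, b = −0.84699.
Then c = 319 − a·510 − b·-225 = 745.29.
At (88, 416): z = −106.4 − 352.3 + 745.29 = 286.5 m.

286.5 m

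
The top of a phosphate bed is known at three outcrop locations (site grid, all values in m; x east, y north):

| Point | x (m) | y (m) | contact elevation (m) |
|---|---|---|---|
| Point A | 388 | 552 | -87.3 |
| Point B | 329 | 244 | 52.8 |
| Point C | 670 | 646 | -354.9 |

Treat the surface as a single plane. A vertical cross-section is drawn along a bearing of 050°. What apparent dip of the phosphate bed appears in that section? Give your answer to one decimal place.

Two edge vectors: Point A→Point B = (-59, -308, 140.1), Point A→Point C = (282, 94, -267.6).
Normal n = (Point A→Point B) × (Point A→Point C) = (69251.4, 23719.8, 81310).
So ∂z/∂x = −n_x/n_z = −0.85170 and ∂z/∂y = −n_y/n_z = −0.29172.
Unit vector along 050° is (sin 50°, cos 50°) = (0.7660, 0.6428).
Slope in that direction = a·(0.7660) + b·(0.6428) = −0.83995.
Apparent dip = arctan|0.83995| = 40.0° (true dip is 42.0°, so apparent ≤ true as expected).

40.0°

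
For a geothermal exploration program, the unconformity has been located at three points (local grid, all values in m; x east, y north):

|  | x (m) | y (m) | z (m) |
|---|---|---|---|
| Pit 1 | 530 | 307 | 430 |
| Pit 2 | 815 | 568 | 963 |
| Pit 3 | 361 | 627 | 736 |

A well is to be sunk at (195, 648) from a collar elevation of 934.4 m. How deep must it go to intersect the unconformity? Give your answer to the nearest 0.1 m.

282.2 m

Let the plane be z = a·x + b·y + c.
Pit 2−Pit 1: 285a + 261b = 533;  Pit 3−Pit 1: −169a + 320b = 306.
Solving gives a = 0.67027, b = 1.31024.
Then c = 430 − a·530 − b·307 = −327.49.
At (195, 648): z_contact = 130.70 + 849.03 − 327.49 = 652.25 m.
Depth below ground = 934.4 − 652.25 = 282.2 m.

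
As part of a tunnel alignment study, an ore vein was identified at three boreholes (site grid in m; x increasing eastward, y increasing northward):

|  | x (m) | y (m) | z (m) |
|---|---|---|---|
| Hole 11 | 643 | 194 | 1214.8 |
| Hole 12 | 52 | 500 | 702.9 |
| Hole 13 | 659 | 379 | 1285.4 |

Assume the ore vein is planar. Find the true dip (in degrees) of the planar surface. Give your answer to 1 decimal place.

Let the plane be z = a·x + b·y + c.
Hole 12−Hole 11: −591a + 306b = −511.9;  Hole 13−Hole 11: 16a + 185b = 70.6.
Solving gives a = 1.01816, b = 0.29356.
Gradient magnitude |∇z| = √(a² + b²) = √(1.03664 + 0.08618) = 1.05963.
True dip = arctan(1.05963) = 46.7°, dipping toward WSW (azimuth ≈ 254°).

46.7°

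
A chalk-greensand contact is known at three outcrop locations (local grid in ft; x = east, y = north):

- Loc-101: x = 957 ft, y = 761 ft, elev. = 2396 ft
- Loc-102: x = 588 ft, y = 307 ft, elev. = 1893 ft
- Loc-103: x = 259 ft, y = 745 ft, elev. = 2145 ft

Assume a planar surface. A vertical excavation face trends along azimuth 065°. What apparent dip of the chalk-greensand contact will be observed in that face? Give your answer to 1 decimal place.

Two edge vectors: Loc-101→Loc-102 = (-369, -454, -503), Loc-101→Loc-103 = (-698, -16, -251).
Normal n = (Loc-101→Loc-102) × (Loc-101→Loc-103) = (105906, 258475, -310988).
So ∂z/∂x = −n_x/n_z = 0.34055 and ∂z/∂y = −n_y/n_z = 0.83114.
Unit vector along 065° is (sin 65°, cos 65°) = (0.9063, 0.4226).
Slope in that direction = a·(0.9063) + b·(0.4226) = 0.65990.
Apparent dip = arctan|0.65990| = 33.4° (true dip is 41.9°, so apparent ≤ true as expected).

33.4°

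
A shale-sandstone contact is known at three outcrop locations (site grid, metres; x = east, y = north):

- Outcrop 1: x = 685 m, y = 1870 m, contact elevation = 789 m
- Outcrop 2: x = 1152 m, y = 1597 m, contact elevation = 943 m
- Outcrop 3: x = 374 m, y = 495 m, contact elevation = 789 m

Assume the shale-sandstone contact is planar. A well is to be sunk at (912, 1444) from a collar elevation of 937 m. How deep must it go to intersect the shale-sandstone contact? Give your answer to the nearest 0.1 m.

53.8 m

Two edge vectors: Outcrop 1→Outcrop 2 = (467, -273, 154), Outcrop 1→Outcrop 3 = (-311, -1375, 0).
Normal n = (Outcrop 1→Outcrop 2) × (Outcrop 1→Outcrop 3) = (211750, -47894, -727028).
So ∂z/∂x = −n_x/n_z = 0.291254 and ∂z/∂y = −n_y/n_z = −0.065876.
Intercept c from Outcrop 1: 789 − 199.51 + 123.19 = 712.68.
At (912, 1444): z_contact = 265.62 − 95.13 + 712.68 = 883.18 m.
Depth below ground = 937 − 883.18 = 53.8 m.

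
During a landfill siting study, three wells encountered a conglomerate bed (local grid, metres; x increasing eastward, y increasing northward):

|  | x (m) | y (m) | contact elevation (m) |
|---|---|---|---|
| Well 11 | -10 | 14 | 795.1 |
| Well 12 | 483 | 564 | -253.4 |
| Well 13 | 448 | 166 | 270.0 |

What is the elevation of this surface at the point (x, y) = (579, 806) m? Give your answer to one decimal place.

-626.3 m

Let the plane be z = a·x + b·y + c.
Well 12−Well 11: 493a + 550b = −1048.5;  Well 13−Well 11: 458a + 152b = −525.1.
Solving gives a = −0.73141, b = −1.25076.
Then c = 795.1 − a·-10 − b·14 = 805.30.
At (579, 806): z = −423.5 − 1008.1 + 805.30 = -626.3 m.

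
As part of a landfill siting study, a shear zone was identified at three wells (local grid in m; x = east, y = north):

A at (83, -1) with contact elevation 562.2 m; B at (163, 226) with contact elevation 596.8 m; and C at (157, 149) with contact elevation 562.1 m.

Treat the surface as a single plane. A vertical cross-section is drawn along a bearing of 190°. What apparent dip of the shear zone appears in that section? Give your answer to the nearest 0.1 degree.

Let the plane be z = a·x + b·y + c.
B−A: 80a + 227b = 34.6;  C−A: 74a + 150b = −0.1.
Solving gives a = −1.08643, b = 0.53531.
Unit vector along 190° is (sin 190°, cos 190°) = (-0.1736, -0.9848).
Slope in that direction = a·(-0.1736) + b·(-0.9848) = −0.33852.
Apparent dip = arctan|0.33852| = 18.7° (true dip is 50.5°, so apparent ≤ true as expected).

18.7°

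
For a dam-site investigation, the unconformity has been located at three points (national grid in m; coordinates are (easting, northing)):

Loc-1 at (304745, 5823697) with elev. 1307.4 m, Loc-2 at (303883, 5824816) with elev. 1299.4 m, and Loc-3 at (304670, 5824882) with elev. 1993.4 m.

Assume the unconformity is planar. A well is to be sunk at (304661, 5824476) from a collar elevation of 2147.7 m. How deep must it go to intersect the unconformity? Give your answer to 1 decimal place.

418.1 m

Two edge vectors: Loc-1→Loc-2 = (-862, 1119, -8), Loc-1→Loc-3 = (-75, 1185, 686).
Normal n = (Loc-1→Loc-2) × (Loc-1→Loc-3) = (777114, 591932, -937545).
So ∂z/∂E = −n_x/n_z = 0.828881814 and ∂z/∂N = −n_y/n_z = 0.631363828.
Intercept c from Loc-1: 1307.4 − 252597.59 − 3676871.63 = −3928161.82.
At (304661, 5824476): z_contact = 252527.96 + 3677363.46 − 3928161.82 = 1729.61 m.
Depth below ground = 2147.7 − 1729.61 = 418.1 m.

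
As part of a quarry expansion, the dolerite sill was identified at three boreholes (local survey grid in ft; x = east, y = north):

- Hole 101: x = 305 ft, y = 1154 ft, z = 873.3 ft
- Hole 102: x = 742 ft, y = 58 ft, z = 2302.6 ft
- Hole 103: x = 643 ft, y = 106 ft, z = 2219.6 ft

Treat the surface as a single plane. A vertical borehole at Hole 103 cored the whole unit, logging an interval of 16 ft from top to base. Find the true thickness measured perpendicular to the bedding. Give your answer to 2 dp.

10.10 ft

Let the plane be z = a·x + b·y + c.
Hole 102−Hole 101: 437a − 1096b = 1429.3;  Hole 103−Hole 101: 338a − 1048b = 1346.3.
Solving gives a = 0.25548, b = −1.20224.
|∇z| = √(a²+b²) = 1.22909, so dip δ = arctan(1.22909) = 50.87°.
True thickness = vertical thickness × cos δ = 16 × cos 50.87° = 10.10 ft.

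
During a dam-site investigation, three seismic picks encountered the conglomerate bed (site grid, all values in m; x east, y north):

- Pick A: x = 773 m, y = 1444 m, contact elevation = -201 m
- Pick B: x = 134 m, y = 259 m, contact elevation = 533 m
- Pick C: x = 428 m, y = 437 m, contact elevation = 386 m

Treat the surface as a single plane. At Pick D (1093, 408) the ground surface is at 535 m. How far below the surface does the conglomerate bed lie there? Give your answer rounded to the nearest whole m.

Let the plane be z = a·x + b·y + c.
Pick B−Pick A: −639a − 1185b = 734;  Pick C−Pick A: −345a − 1007b = 587.
Solving gives a = −0.18557, b = −0.51934.
Then c = -201 − a·773 − b·1444 = 692.38.
At (1093, 408): z_contact = −202.8 − 211.9 + 692.38 = 277.7 m.
Depth below ground = 535 − 277.7 = 257 m.

257 m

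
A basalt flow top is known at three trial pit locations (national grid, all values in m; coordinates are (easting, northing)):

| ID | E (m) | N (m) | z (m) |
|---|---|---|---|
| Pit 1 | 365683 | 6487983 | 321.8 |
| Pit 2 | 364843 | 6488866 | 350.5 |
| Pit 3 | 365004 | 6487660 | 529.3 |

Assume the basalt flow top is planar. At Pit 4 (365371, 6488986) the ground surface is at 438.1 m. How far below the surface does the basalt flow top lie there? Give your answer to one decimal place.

225.6 m

Let the plane be z = a·E + b·N + c.
Pit 2−Pit 1: −840a + 883b = 28.7;  Pit 3−Pit 1: −679a − 323b = 207.5.
Solving gives a = −0.221033051, b = −0.177766435.
Then c = 321.8 − a·365683 − b·6487983 = 1234495.44.
At (365371, 6488986): z_contact = −80759.07 − 1153523.91 + 1234495.44 = 212.46 m.
Depth below ground = 438.1 − 212.46 = 225.6 m.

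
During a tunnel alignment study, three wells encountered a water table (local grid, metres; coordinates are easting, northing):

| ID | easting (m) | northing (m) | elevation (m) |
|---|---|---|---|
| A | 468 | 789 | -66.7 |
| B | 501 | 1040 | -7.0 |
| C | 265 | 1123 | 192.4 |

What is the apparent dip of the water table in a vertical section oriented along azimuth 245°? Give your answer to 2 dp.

Two edge vectors: A→B = (33, 251, 59.7), A→C = (-203, 334, 259.1).
Normal n = (A→B) × (A→C) = (45094.3, -20669.4, 61975).
So ∂z/∂easting = −n_x/n_z = −0.72762 and ∂z/∂northing = −n_y/n_z = 0.33351.
Unit vector along 245° is (sin 245°, cos 245°) = (-0.9063, -0.4226).
Slope in that direction = a·(-0.9063) + b·(-0.4226) = 0.51850.
Apparent dip = arctan|0.51850| = 27.41° (true dip is 38.7°, so apparent ≤ true as expected).

27.41°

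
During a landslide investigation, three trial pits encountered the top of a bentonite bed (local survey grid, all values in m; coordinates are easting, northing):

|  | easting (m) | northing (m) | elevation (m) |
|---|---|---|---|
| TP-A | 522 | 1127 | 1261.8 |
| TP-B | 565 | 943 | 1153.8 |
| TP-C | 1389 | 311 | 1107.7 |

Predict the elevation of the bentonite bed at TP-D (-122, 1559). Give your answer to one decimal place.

1254.5 m

Let the plane be z = a·easting + b·northing + c.
TP-B−TP-A: 43a − 184b = −108;  TP-C−TP-A: 867a − 816b = −154.1.
Solving gives a = 0.480341, b = 0.699210.
Then c = 1261.8 − a·522 − b·1127 = 223.05.
At (-122, 1559): z = −58.6 + 1090.1 + 223.05 = 1254.5 m.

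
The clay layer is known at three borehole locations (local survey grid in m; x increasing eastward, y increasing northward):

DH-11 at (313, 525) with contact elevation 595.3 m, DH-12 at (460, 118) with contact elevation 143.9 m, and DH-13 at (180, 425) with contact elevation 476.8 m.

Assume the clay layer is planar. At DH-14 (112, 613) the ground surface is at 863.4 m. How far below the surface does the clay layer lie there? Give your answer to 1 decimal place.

Let the plane be z = a·x + b·y + c.
DH-12−DH-11: 147a − 407b = −451.4;  DH-13−DH-11: −133a − 100b = −118.5.
Solving gives a = 0.04489, b = 1.12530.
Then c = 595.3 − a·313 − b·525 = −9.53.
At (112, 613): z_contact = 5.03 + 689.81 − 9.53 = 685.30 m.
Depth below ground = 863.4 − 685.30 = 178.1 m.

178.1 m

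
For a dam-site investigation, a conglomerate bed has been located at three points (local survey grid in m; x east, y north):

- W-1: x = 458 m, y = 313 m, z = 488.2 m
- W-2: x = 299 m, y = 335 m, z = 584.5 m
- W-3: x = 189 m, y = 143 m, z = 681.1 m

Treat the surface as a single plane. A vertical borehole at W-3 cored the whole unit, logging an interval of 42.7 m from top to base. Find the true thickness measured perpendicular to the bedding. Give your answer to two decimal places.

Let the plane be z = a·x + b·y + c.
W-2−W-1: −159a + 22b = 96.3;  W-3−W-1: −269a − 170b = 192.9.
Solving gives a = −0.62568, b = −0.14466.
|∇z| = √(a²+b²) = 0.64218, so dip δ = arctan(0.64218) = 32.71°.
True thickness = vertical thickness × cos δ = 42.7 × cos 32.71° = 35.93 m.

35.93 m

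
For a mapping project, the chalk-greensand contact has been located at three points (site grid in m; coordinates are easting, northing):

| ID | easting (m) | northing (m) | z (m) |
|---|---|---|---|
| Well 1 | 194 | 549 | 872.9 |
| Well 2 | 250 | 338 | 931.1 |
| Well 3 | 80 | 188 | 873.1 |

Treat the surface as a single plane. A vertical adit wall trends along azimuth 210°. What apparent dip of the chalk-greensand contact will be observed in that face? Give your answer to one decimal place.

6.1°

Let the plane be z = a·easting + b·northing + c.
Well 2−Well 1: 56a − 211b = 58.2;  Well 3−Well 1: −114a − 361b = 0.2.
Solving gives a = 0.47364, b = −0.15012.
Unit vector along 210° is (sin 210°, cos 210°) = (-0.5000, -0.8660).
Slope in that direction = a·(-0.5000) + b·(-0.8660) = −0.10681.
Apparent dip = arctan|0.10681| = 6.1° (true dip is 26.4°, so apparent ≤ true as expected).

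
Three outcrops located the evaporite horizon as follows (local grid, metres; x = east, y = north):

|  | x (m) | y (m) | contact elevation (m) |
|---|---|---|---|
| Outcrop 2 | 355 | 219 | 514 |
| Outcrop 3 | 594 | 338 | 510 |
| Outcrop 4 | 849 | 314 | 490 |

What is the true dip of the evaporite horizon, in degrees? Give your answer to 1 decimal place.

Let the plane be z = a·x + b·y + c.
Outcrop 3−Outcrop 2: 239a + 119b = −4;  Outcrop 4−Outcrop 2: 494a + 95b = −24.
Solving gives a = −0.06862, b = 0.10421.
Gradient magnitude |∇z| = √(a² + b²) = √(0.00471 + 0.01086) = 0.12478.
True dip = arctan(0.12478) = 7.1°, dipping toward SSE (azimuth ≈ 147°).

7.1°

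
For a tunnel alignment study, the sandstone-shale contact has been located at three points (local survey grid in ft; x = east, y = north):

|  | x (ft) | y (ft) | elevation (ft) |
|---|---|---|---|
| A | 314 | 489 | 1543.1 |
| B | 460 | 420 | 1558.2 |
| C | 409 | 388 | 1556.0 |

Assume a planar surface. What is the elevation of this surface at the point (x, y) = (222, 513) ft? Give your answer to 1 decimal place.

Two edge vectors: A→B = (146, -69, 15.1), A→C = (95, -101, 12.9).
Normal n = (A→B) × (A→C) = (635, -448.9, -8191).
So ∂z/∂x = −n_x/n_z = 0.07752 and ∂z/∂y = −n_y/n_z = −0.05480.
Intercept c from A: 1543.1 − 24.34 + 26.80 = 1545.56.
At (222, 513): z = 17.2 − 28.1 + 1545.56 = 1534.7 ft.

1534.7 ft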